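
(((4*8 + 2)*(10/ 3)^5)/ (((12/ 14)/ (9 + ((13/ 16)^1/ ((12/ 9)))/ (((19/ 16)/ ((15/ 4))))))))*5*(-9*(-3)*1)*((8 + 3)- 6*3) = -3201843750/ 19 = -168518092.11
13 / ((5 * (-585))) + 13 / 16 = 2909 / 3600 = 0.81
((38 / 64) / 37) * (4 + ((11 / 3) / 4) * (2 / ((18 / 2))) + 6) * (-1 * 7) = -73283 / 63936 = -1.15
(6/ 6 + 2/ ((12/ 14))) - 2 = 4/ 3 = 1.33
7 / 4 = 1.75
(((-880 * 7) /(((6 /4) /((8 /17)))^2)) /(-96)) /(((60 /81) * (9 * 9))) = 2464 /23409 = 0.11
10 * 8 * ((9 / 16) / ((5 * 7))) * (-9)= -81 / 7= -11.57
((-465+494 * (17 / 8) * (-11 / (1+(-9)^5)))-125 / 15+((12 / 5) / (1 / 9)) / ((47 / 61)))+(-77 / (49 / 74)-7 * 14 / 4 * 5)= -72467880319 / 105964320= -683.89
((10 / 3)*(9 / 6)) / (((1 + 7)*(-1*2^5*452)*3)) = -5 / 347136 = -0.00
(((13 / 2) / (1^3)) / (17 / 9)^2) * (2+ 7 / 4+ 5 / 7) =131625 / 16184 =8.13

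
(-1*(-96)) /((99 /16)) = 512 /33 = 15.52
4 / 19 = 0.21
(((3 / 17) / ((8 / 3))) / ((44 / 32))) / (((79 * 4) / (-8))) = -18 / 14773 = -0.00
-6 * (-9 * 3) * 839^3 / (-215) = -445002485.94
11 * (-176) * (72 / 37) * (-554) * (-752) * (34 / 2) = -987220979712 / 37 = -26681648100.32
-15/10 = -3/2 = -1.50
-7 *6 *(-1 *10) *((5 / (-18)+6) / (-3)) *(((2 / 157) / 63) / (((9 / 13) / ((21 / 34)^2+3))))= -8723585 / 11025639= -0.79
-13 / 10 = -1.30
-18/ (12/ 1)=-3/ 2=-1.50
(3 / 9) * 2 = 2 / 3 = 0.67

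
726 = 726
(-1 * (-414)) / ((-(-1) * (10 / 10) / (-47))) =-19458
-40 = -40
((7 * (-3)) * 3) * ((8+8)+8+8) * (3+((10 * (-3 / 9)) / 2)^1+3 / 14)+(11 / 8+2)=-24933 / 8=-3116.62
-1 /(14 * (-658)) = 1 /9212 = 0.00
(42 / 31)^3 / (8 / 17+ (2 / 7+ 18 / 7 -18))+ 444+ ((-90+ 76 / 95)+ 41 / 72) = 369515114851 / 1040301720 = 355.20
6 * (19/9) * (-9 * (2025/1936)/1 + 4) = -199139/2904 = -68.57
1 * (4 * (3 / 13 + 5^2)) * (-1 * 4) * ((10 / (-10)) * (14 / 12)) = 18368 / 39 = 470.97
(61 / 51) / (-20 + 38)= 61 / 918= 0.07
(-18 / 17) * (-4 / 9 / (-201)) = -8 / 3417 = -0.00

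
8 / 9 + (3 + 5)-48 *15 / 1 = -711.11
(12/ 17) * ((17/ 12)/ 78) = 0.01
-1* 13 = -13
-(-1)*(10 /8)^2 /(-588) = -25 /9408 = -0.00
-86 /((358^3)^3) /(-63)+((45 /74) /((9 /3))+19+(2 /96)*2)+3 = 2504261147115140154245219095 /112579552404102893584253184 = 22.24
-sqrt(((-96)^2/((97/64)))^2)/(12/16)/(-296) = 98304/3589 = 27.39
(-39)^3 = -59319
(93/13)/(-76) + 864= 853539/988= 863.91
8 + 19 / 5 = 59 / 5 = 11.80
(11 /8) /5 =11 /40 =0.28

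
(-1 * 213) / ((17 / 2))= -426 / 17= -25.06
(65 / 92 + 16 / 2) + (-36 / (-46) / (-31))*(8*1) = 24255 / 2852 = 8.50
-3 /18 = -1 /6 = -0.17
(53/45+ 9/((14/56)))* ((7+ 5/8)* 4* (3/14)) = 14579/60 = 242.98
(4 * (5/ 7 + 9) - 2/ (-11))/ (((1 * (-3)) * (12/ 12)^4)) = -1002/ 77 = -13.01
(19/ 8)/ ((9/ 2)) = 19/ 36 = 0.53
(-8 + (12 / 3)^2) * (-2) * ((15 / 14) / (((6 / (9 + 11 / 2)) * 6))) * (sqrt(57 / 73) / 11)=-145 * sqrt(4161) / 16863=-0.55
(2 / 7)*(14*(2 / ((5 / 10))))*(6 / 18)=16 / 3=5.33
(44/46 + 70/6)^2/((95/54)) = 4551846/50255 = 90.57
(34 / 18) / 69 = 17 / 621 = 0.03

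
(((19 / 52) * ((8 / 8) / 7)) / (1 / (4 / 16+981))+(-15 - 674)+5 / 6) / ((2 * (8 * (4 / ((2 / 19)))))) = -2782187 / 2655744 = -1.05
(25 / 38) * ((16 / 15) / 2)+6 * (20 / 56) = 995 / 399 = 2.49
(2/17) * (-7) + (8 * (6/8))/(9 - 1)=-5/68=-0.07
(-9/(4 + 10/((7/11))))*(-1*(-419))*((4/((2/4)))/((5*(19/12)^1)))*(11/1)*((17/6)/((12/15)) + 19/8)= -27488076/2185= -12580.36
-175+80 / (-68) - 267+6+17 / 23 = -170647 / 391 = -436.44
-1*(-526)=526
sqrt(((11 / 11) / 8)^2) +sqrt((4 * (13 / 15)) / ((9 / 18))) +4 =2 * sqrt(390) / 15 +33 / 8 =6.76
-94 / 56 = -47 / 28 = -1.68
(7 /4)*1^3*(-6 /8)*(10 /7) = -15 /8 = -1.88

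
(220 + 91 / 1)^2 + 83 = 96804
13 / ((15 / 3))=13 / 5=2.60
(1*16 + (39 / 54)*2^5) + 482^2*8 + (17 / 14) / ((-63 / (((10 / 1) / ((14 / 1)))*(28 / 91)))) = 74588724950 / 40131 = 1858631.11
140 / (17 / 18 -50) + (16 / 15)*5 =6568 / 2649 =2.48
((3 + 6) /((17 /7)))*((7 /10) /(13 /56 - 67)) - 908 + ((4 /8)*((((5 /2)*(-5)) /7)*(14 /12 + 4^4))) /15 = -147900480197 /160178760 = -923.35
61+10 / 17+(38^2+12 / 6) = 25629 / 17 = 1507.59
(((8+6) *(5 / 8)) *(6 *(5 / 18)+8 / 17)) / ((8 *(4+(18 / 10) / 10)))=95375 / 170544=0.56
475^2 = 225625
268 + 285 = 553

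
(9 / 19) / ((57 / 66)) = 198 / 361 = 0.55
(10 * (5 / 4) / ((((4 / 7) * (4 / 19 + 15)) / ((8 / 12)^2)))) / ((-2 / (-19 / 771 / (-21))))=-9025 / 24064452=-0.00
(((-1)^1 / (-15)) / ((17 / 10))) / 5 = 2 / 255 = 0.01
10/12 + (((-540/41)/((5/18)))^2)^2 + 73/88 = 3770414631824023/746000904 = 5054168.99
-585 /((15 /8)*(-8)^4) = -39 /512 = -0.08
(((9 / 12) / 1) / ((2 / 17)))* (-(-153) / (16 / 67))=522801 / 128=4084.38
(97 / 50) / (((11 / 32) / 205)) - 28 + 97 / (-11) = 61607 / 55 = 1120.13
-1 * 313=-313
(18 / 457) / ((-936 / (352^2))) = -30976 / 5941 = -5.21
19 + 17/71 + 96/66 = 16162/781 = 20.69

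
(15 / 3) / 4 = 5 / 4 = 1.25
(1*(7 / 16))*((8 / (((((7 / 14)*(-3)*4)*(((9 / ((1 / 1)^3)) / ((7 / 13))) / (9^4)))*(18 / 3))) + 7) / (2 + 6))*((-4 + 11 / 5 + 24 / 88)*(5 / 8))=153321 / 36608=4.19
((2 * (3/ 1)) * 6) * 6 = 216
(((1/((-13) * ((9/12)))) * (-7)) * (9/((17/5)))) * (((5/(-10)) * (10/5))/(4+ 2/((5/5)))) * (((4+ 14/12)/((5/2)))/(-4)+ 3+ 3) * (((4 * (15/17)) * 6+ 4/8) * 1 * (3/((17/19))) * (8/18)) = -56.10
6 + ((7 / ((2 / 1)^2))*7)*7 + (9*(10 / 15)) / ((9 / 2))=1117 / 12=93.08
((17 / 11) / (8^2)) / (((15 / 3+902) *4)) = 17 / 2554112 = 0.00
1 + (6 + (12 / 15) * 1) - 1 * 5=14 / 5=2.80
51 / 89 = 0.57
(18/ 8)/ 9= 1/ 4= 0.25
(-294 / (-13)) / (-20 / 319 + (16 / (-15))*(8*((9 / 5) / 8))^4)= -20934375 / 10423166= -2.01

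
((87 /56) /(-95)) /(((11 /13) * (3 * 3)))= -377 /175560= -0.00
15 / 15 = 1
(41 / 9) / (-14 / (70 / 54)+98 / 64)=-6560 / 13347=-0.49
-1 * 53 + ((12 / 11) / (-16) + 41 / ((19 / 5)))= -35345 / 836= -42.28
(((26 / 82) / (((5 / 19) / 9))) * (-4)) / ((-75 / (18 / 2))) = 26676 / 5125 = 5.21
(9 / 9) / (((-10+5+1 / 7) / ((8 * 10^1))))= -280 / 17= -16.47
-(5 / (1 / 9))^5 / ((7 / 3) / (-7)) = 553584375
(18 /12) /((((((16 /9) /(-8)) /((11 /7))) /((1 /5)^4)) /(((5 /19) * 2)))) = -297 /33250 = -0.01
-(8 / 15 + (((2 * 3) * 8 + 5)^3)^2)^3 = -36748484198670132221239008400313807 / 3375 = -10888439762568928065552300000000.00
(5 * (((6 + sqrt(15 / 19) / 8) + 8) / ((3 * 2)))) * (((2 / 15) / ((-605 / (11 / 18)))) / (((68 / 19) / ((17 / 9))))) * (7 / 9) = -931 / 1443420 - 7 * sqrt(285) / 23094720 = -0.00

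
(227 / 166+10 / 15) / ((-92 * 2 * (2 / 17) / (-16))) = 17221 / 11454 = 1.50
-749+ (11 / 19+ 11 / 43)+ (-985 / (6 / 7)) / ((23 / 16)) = -87242039 / 56373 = -1547.59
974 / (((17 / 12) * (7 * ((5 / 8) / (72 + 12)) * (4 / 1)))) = 280512 / 85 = 3300.14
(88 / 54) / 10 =22 / 135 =0.16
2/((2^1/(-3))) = -3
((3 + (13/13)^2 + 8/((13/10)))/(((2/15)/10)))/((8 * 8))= 2475/208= 11.90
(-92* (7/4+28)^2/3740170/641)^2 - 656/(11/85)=-7390119971231214309/1457878760465600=-5069.09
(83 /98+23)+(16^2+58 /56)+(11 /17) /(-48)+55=13429393 /39984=335.87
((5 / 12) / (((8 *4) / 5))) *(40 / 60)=25 / 576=0.04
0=0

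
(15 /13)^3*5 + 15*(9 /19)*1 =14.79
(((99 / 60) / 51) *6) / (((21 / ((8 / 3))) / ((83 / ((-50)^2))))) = 913 / 1115625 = 0.00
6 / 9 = 0.67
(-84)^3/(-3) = 197568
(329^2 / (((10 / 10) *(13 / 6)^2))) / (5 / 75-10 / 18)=-87675210 / 1859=-47162.57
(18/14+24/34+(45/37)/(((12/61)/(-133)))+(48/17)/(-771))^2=13784885540462452441/20487246848656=672852.03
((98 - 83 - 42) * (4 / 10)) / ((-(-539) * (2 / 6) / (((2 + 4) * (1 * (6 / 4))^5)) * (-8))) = 59049 / 172480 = 0.34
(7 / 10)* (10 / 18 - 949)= -29876 / 45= -663.91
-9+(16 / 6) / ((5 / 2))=-119 / 15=-7.93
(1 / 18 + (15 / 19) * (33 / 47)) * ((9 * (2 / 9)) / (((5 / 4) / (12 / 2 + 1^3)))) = 274484 / 40185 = 6.83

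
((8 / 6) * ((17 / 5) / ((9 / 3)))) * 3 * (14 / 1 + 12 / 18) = 2992 / 45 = 66.49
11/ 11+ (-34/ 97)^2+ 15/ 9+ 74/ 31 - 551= -477615649/ 875037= -545.82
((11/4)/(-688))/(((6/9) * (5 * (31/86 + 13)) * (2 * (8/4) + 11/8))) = -11/658760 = -0.00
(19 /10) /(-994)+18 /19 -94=-17574281 /188860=-93.05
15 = 15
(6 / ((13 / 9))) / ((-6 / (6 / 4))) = -27 / 26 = -1.04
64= 64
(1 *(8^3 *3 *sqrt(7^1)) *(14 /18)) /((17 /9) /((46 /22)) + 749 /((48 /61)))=3956736 *sqrt(7) /3155533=3.32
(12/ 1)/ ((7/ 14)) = 24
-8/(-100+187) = -8/87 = -0.09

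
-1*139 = -139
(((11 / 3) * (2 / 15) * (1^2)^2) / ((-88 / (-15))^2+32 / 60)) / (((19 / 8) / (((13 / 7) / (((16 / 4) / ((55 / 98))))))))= 39325 / 25624844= 0.00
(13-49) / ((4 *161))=-9 / 161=-0.06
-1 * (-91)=91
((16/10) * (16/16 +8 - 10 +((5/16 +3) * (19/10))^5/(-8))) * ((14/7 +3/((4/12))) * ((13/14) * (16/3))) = -148195519303518401/1376256000000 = -107680.20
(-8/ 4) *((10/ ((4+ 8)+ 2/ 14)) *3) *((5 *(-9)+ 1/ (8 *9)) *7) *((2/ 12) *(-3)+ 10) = 3015509/ 204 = 14781.91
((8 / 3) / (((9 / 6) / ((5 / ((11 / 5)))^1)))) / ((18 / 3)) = 200 / 297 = 0.67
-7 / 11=-0.64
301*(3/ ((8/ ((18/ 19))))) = 8127/ 76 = 106.93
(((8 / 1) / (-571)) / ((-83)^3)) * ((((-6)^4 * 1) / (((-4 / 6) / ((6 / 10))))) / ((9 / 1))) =-5184 / 1632451885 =-0.00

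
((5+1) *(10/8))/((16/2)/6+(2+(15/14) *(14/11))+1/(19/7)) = 9405/6352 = 1.48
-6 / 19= -0.32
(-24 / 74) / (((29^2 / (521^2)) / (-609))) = 68403132 / 1073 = 63749.42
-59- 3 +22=-40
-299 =-299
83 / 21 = 3.95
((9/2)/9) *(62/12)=31/12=2.58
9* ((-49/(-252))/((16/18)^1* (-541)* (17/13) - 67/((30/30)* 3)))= -819/304756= -0.00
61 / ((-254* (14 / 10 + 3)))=-0.05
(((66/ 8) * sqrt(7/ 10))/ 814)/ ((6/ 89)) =89 * sqrt(70)/ 5920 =0.13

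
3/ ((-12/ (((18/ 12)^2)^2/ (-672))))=27/ 14336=0.00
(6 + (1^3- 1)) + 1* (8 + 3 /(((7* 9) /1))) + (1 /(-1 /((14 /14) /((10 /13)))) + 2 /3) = 939 /70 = 13.41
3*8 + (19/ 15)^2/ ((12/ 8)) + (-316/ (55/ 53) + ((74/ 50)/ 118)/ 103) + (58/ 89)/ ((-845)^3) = -279.44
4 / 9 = 0.44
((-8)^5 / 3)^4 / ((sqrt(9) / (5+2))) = 33211730585382423.18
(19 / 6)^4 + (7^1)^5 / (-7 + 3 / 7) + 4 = -73119937 / 29808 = -2453.03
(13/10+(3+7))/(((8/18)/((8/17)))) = 1017/85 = 11.96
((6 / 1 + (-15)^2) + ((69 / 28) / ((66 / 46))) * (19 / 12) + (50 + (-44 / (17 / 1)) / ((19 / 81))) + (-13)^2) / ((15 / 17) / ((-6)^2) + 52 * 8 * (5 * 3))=527287529 / 7449391180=0.07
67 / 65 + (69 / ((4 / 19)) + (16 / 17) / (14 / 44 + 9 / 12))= 68483957 / 207740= 329.66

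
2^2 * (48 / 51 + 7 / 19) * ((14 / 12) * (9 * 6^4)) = 23024736 / 323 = 71284.01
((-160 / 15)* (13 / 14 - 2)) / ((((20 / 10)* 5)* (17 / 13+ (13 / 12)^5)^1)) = 25878528 / 63398671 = 0.41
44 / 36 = 11 / 9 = 1.22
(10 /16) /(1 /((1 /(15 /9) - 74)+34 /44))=-7989 /176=-45.39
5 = 5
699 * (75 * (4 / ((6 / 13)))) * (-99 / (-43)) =44980650 / 43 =1046061.63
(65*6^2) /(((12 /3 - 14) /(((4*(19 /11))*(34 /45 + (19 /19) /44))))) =-761254 /605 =-1258.27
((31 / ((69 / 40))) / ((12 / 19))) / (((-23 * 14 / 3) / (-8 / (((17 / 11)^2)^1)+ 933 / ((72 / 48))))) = -526536550 / 3210501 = -164.00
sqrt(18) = 3 *sqrt(2) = 4.24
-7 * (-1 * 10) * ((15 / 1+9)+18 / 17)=29820 / 17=1754.12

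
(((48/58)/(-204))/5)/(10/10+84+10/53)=-106/11129475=-0.00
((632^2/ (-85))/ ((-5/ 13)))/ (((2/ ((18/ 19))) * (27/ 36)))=62310144/ 8075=7716.43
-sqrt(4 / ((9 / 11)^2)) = -22 / 9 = -2.44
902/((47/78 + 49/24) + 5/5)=247.51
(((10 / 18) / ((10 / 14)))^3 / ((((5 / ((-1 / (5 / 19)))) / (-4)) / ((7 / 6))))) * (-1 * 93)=-2828378 / 18225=-155.19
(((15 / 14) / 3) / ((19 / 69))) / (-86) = -345 / 22876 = -0.02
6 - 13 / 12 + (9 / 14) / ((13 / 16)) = 6233 / 1092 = 5.71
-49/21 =-7/3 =-2.33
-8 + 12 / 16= -29 / 4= -7.25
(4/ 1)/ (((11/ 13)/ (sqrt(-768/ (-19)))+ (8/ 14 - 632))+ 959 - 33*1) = 0.01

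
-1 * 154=-154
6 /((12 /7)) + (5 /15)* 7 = 35 /6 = 5.83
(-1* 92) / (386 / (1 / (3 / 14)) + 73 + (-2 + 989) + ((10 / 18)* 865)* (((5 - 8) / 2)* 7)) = 3864 / 163931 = 0.02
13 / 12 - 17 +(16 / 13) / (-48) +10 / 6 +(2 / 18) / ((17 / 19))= -112589 / 7956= -14.15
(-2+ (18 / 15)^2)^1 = -14 / 25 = -0.56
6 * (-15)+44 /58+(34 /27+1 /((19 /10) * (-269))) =-87.98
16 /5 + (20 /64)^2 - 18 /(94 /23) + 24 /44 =-371343 /661760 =-0.56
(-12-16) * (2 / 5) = -56 / 5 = -11.20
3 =3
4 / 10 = 2 / 5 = 0.40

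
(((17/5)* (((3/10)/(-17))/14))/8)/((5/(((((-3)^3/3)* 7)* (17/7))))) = 459/28000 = 0.02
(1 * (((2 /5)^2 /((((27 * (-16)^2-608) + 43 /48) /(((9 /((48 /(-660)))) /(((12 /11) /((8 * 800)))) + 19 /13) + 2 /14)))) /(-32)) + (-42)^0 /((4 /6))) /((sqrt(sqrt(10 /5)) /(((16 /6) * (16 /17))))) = 4.38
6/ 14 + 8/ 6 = 37/ 21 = 1.76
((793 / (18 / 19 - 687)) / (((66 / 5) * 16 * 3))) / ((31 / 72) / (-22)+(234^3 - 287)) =-15067 / 105819096138558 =-0.00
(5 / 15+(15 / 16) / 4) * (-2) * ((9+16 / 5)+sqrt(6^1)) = -6649 / 480 - 109 * sqrt(6) / 96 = -16.63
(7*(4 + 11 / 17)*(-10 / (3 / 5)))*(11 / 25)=-12166 / 51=-238.55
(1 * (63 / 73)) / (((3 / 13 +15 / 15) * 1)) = 819 / 1168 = 0.70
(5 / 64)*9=45 / 64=0.70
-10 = -10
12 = 12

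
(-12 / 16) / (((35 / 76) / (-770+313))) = 26049 / 35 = 744.26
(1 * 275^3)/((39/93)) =644703125/13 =49592548.08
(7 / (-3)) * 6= -14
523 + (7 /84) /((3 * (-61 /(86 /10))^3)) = 534199703993 /1021414500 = 523.00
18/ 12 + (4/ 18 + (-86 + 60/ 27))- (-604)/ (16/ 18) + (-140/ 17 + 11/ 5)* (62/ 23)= 10225781/ 17595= 581.18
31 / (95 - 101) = -31 / 6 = -5.17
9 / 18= 1 / 2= 0.50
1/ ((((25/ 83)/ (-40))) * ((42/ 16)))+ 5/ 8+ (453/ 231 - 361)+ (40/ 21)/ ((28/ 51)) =-26230007/ 64680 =-405.54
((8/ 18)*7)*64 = 1792/ 9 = 199.11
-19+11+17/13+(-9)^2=966/13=74.31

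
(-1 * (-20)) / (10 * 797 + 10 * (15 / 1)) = 1 / 406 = 0.00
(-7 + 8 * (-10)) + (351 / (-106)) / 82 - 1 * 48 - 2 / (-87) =-102100693 / 756204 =-135.02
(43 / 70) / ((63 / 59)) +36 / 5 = 34289 / 4410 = 7.78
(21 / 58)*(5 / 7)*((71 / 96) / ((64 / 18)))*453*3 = 4342005 / 59392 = 73.11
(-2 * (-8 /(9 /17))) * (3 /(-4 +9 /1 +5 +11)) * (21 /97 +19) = 507008 /6111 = 82.97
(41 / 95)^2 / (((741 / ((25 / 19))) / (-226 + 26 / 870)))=-0.07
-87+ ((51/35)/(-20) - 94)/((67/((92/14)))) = -15795623/164150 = -96.23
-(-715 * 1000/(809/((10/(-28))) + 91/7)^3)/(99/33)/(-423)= 89375000/1812143132405289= 0.00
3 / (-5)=-3 / 5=-0.60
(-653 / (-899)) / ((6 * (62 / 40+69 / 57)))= 124070 / 2829153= 0.04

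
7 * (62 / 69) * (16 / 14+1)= 310 / 23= 13.48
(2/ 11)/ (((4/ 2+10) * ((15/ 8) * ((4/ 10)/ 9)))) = 2/ 11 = 0.18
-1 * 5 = -5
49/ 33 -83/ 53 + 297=519311/ 1749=296.92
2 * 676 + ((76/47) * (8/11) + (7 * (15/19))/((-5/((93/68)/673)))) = 608305427771/449539772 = 1353.17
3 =3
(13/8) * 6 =39/4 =9.75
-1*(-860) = 860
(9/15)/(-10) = -3/50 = -0.06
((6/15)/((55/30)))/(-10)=-6/275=-0.02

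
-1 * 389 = -389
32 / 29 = 1.10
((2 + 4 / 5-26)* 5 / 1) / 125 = -116 / 125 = -0.93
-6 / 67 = -0.09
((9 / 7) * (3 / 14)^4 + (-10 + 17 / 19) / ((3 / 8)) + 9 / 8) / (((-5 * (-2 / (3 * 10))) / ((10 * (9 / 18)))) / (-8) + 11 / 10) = -1774443365 / 83665246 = -21.21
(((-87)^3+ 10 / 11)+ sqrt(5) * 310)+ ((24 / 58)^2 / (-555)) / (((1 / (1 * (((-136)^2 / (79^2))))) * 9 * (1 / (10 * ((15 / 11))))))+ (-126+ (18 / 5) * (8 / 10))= -3197645115048891 / 4855029925+ 310 * sqrt(5)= -657932.03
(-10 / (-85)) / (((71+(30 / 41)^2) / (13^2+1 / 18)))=0.28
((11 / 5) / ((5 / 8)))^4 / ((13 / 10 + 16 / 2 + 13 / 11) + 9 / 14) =4617654272 / 334609375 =13.80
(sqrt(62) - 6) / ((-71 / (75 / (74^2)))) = 225 / 194398 - 75 * sqrt(62) / 388796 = -0.00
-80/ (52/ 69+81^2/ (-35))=193200/ 450889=0.43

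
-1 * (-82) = 82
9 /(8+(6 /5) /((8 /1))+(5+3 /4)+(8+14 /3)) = 270 /797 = 0.34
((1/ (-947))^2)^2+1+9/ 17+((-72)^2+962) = 84052271100324365/ 13672528502177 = 6147.53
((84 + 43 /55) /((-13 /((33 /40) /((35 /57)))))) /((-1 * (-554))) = -797373 /50414000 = -0.02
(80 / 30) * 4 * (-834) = -8896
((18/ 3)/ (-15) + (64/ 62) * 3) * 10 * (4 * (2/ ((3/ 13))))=86944/ 93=934.88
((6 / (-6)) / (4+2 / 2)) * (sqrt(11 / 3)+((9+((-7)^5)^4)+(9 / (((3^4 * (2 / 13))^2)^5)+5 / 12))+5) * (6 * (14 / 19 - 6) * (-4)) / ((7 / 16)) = -551872102323967938596397277105784177645 / 119775518967005298558 - 2560 * sqrt(33) / 133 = -4607553422298197692.53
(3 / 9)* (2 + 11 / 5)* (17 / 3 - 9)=-14 / 3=-4.67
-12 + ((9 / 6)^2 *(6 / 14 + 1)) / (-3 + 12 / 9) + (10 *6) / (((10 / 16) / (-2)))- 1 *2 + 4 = -2855 / 14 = -203.93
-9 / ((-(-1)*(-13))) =0.69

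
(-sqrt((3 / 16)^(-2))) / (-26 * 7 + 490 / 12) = 32 / 847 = 0.04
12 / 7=1.71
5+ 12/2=11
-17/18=-0.94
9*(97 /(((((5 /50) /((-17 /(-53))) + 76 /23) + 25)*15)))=227562 /111889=2.03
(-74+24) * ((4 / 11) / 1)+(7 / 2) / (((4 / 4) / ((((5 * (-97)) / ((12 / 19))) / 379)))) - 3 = -2828923 / 100056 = -28.27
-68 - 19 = -87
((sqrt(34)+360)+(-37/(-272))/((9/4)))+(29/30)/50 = sqrt(34)+6886526/19125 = 365.91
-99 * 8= -792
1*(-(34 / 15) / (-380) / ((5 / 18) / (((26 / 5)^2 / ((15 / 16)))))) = 183872 / 296875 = 0.62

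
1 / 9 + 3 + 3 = 55 / 9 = 6.11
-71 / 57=-1.25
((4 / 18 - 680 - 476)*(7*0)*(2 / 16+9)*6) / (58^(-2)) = 0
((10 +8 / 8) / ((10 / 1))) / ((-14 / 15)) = -33 / 28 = -1.18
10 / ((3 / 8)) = 80 / 3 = 26.67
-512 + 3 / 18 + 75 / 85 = -52117 / 102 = -510.95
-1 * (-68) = 68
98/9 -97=-86.11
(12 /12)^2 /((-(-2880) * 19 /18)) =1 /3040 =0.00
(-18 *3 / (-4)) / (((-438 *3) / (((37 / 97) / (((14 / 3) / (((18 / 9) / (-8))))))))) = 333 / 1586144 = 0.00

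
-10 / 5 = -2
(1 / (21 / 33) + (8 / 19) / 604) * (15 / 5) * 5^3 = 11839875 / 20083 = 589.55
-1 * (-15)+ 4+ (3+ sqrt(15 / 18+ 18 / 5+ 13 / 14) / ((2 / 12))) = 2 * sqrt(59115) / 35+ 22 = 35.89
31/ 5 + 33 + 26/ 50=39.72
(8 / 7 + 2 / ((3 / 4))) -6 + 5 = 59 / 21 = 2.81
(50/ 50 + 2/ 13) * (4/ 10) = 6/ 13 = 0.46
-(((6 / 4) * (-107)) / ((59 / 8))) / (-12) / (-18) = 107 / 1062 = 0.10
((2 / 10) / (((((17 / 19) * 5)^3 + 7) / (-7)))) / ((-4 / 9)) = 432117 / 13242760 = 0.03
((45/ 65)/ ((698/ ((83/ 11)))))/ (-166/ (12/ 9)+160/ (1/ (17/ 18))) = 0.00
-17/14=-1.21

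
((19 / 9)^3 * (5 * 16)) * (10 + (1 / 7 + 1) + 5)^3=791746441840 / 250047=3166390.49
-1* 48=-48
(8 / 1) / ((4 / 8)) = 16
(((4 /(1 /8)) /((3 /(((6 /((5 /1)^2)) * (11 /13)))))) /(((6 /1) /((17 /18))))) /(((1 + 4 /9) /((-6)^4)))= 1292544 /4225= 305.93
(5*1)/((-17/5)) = -25/17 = -1.47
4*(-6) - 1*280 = -304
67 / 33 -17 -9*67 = -20393 / 33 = -617.97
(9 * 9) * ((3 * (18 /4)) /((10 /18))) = 1968.30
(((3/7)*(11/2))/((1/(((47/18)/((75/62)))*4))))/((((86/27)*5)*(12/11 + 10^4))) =528891/4139201500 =0.00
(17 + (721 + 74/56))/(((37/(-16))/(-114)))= 9439656/259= 36446.55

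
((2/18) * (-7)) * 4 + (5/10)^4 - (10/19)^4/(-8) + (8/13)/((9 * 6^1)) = -2215865297/731882736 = -3.03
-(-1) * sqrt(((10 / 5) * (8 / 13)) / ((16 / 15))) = sqrt(195) / 13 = 1.07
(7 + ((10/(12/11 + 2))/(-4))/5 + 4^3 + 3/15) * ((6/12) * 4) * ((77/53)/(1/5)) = 1859781/1802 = 1032.06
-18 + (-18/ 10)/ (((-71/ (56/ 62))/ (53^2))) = 509778/ 11005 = 46.32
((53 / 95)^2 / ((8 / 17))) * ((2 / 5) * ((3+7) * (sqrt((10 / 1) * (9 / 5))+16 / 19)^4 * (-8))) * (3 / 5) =-29952859900848 / 5880735125- 743094747648 * sqrt(2) / 309512375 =-8488.71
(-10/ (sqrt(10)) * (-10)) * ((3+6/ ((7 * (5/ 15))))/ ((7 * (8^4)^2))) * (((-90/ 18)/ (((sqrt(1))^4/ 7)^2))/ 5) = -0.00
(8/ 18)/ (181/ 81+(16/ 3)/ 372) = 1116/ 5647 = 0.20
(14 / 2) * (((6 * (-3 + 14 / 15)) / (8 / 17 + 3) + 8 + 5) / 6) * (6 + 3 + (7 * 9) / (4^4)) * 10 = 15359463 / 15104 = 1016.91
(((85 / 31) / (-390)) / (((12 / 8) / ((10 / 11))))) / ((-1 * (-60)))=-17 / 239382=-0.00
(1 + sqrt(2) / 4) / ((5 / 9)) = 9*sqrt(2) / 20 + 9 / 5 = 2.44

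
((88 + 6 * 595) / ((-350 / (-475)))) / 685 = 34751 / 4795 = 7.25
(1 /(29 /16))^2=0.30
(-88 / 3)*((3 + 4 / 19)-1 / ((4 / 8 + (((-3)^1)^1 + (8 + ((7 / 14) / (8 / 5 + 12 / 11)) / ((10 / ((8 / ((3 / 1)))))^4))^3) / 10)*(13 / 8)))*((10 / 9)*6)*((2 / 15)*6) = -15035907912267601216136576 / 30047979500590306887567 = -500.40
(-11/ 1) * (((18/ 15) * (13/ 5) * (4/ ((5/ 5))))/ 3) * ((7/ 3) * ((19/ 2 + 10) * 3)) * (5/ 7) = -22308/ 5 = -4461.60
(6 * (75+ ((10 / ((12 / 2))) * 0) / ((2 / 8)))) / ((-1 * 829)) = -450 / 829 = -0.54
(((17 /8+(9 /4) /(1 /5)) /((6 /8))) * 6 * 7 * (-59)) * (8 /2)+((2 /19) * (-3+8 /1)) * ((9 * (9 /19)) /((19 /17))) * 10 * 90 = -1200031276 /6859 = -174957.18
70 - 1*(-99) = 169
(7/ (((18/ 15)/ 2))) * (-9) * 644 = -67620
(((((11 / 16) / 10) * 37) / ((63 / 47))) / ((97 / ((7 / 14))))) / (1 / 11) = 0.11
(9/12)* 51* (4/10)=153/10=15.30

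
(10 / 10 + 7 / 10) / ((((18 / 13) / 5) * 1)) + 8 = 509 / 36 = 14.14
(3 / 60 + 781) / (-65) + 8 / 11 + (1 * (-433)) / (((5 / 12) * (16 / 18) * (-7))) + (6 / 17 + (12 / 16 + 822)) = 416418049 / 425425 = 978.83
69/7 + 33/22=159/14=11.36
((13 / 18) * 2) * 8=104 / 9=11.56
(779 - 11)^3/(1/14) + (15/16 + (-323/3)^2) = 913219090711/144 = 6341799241.05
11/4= 2.75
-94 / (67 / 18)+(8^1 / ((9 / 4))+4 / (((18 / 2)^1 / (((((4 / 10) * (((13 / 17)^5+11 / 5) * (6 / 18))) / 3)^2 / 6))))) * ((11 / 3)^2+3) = 6135118261201997096588 / 184625981399307200625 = 33.23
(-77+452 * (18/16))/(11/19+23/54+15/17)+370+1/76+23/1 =1555190821/2501692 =621.66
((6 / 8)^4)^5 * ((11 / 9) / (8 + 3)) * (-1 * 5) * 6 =-0.01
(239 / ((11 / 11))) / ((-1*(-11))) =239 / 11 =21.73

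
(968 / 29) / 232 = 121 / 841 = 0.14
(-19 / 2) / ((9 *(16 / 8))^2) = -19 / 648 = -0.03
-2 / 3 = -0.67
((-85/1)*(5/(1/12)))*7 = -35700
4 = 4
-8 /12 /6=-0.11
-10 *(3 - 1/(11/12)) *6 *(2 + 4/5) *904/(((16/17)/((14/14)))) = -3388644/11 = -308058.55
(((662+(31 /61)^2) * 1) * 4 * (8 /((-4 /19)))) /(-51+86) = -374567976 /130235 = -2876.09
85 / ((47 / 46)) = 3910 / 47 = 83.19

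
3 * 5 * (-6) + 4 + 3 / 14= -1201 / 14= -85.79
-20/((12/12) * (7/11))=-31.43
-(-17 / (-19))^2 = -289 / 361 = -0.80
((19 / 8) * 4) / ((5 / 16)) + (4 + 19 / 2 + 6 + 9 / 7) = 3583 / 70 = 51.19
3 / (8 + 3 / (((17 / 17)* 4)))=12 / 35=0.34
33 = 33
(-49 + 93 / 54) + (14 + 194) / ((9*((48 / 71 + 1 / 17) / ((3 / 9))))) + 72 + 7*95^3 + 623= 287497360961 / 47898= 6002283.21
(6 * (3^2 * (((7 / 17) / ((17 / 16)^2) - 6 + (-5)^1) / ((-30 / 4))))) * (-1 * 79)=-148601844 / 24565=-6049.33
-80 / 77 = -1.04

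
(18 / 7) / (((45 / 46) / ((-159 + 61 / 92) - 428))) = -53943 / 35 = -1541.23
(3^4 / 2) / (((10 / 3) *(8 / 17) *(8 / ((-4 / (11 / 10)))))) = -4131 / 352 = -11.74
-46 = -46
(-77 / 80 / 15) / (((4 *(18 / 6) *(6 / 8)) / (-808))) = 7777 / 1350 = 5.76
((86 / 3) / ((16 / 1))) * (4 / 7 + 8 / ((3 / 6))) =29.69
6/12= 1/2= 0.50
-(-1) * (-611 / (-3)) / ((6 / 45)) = 3055 / 2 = 1527.50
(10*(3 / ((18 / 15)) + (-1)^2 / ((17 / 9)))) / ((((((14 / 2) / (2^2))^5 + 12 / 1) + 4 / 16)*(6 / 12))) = 2.11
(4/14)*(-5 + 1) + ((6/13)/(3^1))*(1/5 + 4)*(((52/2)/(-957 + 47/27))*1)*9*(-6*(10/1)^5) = 267904276/2821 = 94967.84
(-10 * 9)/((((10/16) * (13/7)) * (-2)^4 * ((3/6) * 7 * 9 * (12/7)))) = -7/78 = -0.09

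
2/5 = 0.40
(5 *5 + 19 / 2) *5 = 345 / 2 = 172.50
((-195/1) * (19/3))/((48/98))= -60515/24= -2521.46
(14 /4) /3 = 1.17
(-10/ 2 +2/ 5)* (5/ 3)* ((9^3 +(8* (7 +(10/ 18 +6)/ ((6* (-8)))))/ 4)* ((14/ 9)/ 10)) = -25829069/ 29160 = -885.77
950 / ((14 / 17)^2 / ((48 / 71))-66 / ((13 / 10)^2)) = -556787400 / 22300849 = -24.97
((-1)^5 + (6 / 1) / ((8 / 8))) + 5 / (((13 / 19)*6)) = 485 / 78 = 6.22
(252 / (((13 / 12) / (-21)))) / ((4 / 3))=-47628 / 13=-3663.69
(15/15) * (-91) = -91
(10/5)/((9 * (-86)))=-1/387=-0.00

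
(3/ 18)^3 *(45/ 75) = 0.00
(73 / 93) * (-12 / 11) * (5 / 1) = -1460 / 341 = -4.28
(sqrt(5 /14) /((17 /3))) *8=12 *sqrt(70) /119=0.84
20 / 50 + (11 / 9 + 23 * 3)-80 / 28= 21346 / 315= 67.77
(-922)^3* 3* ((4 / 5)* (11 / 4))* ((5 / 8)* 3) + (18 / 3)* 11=-9699245853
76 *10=760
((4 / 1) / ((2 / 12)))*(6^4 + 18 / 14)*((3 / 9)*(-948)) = -68870304 / 7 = -9838614.86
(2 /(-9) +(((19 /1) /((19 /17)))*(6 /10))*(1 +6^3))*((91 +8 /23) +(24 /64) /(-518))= 173420792935 /857808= 202167.38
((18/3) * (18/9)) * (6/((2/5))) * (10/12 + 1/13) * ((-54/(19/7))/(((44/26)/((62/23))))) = -24959340/4807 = -5192.29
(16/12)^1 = 1.33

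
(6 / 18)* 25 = 25 / 3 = 8.33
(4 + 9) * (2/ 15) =26/ 15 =1.73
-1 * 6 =-6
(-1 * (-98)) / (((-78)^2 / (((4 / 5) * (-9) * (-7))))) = 686 / 845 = 0.81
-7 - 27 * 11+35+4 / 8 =-537 / 2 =-268.50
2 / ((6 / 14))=4.67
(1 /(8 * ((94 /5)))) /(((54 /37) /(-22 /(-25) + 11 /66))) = 5809 /1218240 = 0.00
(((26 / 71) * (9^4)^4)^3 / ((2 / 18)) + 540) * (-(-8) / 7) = 8051800270565183248263858503787163990233105374344032 / 2505377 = 3213807850301644522267051000000000000000000000.00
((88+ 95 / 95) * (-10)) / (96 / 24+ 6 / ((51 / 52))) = -7565 / 86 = -87.97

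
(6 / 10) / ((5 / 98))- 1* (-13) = 619 / 25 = 24.76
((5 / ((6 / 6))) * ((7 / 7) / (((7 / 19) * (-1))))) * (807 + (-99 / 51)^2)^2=-5215700767680 / 584647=-8921110.97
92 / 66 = 46 / 33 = 1.39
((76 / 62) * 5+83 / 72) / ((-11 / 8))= -16253 / 3069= -5.30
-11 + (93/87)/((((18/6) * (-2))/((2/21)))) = -20128/1827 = -11.02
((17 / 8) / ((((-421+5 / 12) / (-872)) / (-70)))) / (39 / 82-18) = 6077840 / 345359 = 17.60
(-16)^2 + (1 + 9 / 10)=2579 / 10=257.90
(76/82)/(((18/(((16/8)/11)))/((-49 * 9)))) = -1862/451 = -4.13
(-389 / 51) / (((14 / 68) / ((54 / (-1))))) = 14004 / 7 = 2000.57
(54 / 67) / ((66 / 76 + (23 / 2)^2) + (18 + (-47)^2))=4104 / 12017723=0.00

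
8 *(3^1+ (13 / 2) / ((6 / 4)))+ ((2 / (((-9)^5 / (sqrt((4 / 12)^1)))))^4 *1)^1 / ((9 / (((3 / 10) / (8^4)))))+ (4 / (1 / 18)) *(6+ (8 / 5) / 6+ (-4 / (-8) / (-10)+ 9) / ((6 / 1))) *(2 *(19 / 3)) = 5995194215894867767496666113 / 840337836530014918725120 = 7134.27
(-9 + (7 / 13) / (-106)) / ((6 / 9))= -37227 / 2756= -13.51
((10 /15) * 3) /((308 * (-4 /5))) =-5 /616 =-0.01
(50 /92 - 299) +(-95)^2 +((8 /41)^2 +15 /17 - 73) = 8654.46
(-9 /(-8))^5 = 59049 /32768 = 1.80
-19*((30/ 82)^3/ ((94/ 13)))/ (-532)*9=394875/ 181400072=0.00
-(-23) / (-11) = -23 / 11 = -2.09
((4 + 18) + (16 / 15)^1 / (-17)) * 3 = 5594 / 85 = 65.81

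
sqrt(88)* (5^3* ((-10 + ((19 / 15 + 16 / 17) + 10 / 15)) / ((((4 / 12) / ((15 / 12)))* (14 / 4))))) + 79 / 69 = 79 / 69 - 227125* sqrt(22) / 119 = -8951.05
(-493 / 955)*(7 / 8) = -0.45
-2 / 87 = -0.02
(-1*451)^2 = 203401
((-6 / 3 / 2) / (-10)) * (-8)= -4 / 5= -0.80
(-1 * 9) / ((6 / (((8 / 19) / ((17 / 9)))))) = -108 / 323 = -0.33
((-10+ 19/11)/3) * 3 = -91/11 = -8.27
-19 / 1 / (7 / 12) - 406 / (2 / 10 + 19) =-18049 / 336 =-53.72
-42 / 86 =-21 / 43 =-0.49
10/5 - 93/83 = 73/83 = 0.88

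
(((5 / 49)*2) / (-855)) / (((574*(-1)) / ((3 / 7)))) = 0.00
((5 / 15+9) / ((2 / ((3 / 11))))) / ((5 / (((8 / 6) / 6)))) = 28 / 495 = 0.06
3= 3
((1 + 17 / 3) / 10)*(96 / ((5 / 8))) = 512 / 5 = 102.40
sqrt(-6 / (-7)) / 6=0.15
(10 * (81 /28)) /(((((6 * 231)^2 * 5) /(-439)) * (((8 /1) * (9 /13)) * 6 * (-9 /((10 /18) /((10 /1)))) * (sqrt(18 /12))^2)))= 5707 /34854551424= 0.00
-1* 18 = -18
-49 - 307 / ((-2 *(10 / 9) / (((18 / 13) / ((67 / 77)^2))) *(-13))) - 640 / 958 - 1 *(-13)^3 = 7732546850323 / 3633890390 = 2127.90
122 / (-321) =-122 / 321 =-0.38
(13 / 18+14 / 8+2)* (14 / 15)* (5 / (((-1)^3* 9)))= -2.32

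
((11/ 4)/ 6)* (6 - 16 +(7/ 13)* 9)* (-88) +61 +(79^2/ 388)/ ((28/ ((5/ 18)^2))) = 12305377957/ 45759168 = 268.92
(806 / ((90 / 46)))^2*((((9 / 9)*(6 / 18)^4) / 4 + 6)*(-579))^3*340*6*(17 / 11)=-262678390596729041491858925 / 11691702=-22467078839054317454.54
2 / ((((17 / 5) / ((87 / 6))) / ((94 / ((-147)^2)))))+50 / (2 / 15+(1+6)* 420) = 438312505 / 8100501003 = 0.05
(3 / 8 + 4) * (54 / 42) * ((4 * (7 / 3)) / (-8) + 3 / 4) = -75 / 32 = -2.34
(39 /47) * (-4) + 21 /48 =-2167 /752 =-2.88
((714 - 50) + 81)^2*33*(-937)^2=16080726559425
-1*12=-12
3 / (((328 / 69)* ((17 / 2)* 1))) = 207 / 2788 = 0.07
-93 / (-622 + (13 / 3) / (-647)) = 180513 / 1207315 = 0.15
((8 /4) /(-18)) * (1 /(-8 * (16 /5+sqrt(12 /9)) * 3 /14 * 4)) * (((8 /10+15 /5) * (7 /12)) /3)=931 /216432- 4655 * sqrt(3) /5194368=0.00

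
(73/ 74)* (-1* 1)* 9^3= -53217/ 74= -719.15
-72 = -72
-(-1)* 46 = 46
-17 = -17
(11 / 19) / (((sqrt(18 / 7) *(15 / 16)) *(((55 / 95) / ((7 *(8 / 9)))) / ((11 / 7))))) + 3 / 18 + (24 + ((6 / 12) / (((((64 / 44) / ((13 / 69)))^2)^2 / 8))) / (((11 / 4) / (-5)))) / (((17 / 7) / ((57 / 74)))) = 704 *sqrt(14) / 405 + 302823253255253 / 38932805246976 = 14.28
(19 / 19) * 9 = 9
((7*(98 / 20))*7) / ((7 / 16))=2744 / 5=548.80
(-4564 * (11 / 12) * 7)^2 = 7718852449 / 9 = 857650272.11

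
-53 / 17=-3.12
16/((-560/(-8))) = 8/35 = 0.23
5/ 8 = 0.62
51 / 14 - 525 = -7299 / 14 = -521.36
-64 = -64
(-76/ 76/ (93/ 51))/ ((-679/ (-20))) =-340/ 21049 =-0.02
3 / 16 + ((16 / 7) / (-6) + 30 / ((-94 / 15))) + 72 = 1058369 / 15792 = 67.02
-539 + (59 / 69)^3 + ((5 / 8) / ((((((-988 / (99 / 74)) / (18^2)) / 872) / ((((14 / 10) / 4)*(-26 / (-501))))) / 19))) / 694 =-3034349267839679 / 5634883340136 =-538.49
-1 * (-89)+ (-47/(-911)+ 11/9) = 740155/8199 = 90.27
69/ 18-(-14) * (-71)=-5941/ 6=-990.17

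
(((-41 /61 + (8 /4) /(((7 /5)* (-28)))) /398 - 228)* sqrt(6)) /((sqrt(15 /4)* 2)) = -108494391* sqrt(10) /2379244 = -144.20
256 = 256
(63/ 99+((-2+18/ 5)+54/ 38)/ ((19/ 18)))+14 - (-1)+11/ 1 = 585691/ 19855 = 29.50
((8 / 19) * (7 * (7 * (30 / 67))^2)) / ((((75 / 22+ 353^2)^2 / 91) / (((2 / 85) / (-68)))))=-221981760 / 3780706074435854779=-0.00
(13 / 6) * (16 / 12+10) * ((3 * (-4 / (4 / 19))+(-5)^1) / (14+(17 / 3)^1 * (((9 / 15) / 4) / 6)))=-548080 / 5091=-107.66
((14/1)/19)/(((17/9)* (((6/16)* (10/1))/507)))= 85176/1615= 52.74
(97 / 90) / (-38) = -97 / 3420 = -0.03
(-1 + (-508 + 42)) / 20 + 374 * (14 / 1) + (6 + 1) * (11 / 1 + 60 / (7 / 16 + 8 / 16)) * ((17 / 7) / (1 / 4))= 206253 / 20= 10312.65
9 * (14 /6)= 21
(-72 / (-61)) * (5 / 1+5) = 720 / 61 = 11.80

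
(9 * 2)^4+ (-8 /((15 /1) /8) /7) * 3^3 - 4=3673444 /35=104955.54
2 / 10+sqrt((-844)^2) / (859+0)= 5079 / 4295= 1.18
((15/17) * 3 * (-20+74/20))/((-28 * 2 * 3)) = 489/1904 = 0.26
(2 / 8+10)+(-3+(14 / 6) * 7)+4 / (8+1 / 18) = 41899 / 1740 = 24.08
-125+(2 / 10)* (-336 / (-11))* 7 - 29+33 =-4303 / 55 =-78.24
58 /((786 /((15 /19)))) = 145 /2489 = 0.06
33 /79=0.42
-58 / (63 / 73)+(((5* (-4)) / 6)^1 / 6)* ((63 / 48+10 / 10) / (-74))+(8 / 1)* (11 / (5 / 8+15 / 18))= -23003 / 3360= -6.85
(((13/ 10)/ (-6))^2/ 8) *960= 169/ 30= 5.63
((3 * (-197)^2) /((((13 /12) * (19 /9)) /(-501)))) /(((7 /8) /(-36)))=1814294049408 /1729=1049331434.01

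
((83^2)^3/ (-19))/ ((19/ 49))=-16020078295081/ 361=-44376948185.82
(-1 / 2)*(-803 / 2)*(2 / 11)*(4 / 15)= 146 / 15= 9.73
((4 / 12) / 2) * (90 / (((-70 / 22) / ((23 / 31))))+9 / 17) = -25155 / 7378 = -3.41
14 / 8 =1.75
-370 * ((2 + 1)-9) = 2220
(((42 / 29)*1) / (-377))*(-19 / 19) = 0.00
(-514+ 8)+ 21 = -485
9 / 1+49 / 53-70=-3184 / 53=-60.08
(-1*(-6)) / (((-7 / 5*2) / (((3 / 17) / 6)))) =-15 / 238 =-0.06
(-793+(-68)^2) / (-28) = -3831 / 28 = -136.82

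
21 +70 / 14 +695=721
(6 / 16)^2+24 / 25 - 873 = -1395039 / 1600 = -871.90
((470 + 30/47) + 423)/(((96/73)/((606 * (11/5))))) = 3406407103/3760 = 905959.34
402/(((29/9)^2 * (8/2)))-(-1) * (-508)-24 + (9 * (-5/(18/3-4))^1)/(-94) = -82545197/158108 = -522.08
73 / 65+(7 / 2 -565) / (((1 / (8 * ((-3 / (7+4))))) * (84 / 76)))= 5553241 / 5005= 1109.54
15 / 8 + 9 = 87 / 8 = 10.88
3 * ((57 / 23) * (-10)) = -1710 / 23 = -74.35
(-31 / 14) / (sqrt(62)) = -sqrt(62) / 28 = -0.28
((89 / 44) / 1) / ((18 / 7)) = 0.79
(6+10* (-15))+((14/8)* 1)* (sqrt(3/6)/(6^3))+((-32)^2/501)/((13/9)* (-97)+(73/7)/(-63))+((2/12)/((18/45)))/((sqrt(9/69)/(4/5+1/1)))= -743903952/5165477+7* sqrt(2)/1728+sqrt(69)/4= -141.93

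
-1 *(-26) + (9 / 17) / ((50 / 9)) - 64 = -32219 / 850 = -37.90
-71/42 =-1.69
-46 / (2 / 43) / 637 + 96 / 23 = 38405 / 14651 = 2.62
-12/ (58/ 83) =-498/ 29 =-17.17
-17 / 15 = -1.13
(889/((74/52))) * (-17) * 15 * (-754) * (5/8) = 5555160975/74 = 75069742.91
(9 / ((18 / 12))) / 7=6 / 7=0.86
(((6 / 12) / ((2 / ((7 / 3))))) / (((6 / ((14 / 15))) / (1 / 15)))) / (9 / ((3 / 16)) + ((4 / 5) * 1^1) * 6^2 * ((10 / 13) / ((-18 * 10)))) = 637 / 5041440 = 0.00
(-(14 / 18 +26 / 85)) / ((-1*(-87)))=-0.01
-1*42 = -42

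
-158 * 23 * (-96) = 348864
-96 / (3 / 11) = -352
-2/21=-0.10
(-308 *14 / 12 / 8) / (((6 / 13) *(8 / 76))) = -133133 / 144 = -924.53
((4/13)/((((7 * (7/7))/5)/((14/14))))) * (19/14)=190/637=0.30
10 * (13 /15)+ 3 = 35 /3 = 11.67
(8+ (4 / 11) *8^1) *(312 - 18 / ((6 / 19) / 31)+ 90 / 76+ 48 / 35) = -23181012 / 1463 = -15844.85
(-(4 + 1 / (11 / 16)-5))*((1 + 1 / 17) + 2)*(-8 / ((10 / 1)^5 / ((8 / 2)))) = 52 / 116875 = 0.00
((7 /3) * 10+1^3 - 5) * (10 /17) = 580 /51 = 11.37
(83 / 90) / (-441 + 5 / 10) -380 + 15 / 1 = -14470508 / 39645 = -365.00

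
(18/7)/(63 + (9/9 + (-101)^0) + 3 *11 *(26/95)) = 1710/49231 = 0.03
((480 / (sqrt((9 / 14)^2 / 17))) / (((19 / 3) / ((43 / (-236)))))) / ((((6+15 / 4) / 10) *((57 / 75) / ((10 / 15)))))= -48160000 *sqrt(17) / 2491983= -79.68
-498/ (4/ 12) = -1494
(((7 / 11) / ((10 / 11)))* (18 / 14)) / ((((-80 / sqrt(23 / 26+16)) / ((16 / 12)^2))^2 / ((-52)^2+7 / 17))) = 269107 / 13260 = 20.29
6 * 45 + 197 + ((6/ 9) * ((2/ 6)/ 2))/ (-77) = 323630/ 693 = 467.00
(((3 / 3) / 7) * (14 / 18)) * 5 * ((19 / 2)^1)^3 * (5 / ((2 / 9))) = 171475 / 16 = 10717.19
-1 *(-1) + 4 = 5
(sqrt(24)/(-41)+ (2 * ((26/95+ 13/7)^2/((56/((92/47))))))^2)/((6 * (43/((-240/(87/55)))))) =-187679892137215192/3167568946228197525+ 4400 * sqrt(6)/153381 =0.01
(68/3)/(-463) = -68/1389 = -0.05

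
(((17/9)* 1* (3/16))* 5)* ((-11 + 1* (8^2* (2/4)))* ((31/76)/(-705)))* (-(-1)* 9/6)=-3689/114304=-0.03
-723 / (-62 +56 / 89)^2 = -0.19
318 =318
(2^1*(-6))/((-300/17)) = 0.68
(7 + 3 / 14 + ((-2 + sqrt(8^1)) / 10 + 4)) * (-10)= -771 / 7- 2 * sqrt(2)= -112.97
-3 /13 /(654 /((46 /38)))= -23 /53846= -0.00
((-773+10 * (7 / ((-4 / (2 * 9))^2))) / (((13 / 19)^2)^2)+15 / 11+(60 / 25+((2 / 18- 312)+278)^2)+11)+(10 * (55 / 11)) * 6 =1120725844829 / 254478510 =4404.01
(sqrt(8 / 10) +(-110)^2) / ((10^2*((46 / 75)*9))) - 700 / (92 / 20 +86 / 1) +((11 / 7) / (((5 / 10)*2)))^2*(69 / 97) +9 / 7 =17.24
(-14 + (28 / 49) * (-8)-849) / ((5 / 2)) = -12146 / 35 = -347.03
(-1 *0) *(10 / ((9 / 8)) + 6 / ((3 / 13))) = 0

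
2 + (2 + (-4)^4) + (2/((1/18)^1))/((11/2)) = 2932/11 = 266.55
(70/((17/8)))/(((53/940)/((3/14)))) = 112800/901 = 125.19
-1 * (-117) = 117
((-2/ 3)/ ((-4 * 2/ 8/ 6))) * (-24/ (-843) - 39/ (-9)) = 14708/ 843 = 17.45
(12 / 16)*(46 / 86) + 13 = 2305 / 172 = 13.40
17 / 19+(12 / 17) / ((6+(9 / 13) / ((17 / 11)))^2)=617117 / 676875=0.91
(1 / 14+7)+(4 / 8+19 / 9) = 610 / 63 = 9.68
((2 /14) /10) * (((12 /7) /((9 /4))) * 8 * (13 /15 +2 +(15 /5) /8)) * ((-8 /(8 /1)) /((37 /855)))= -59128 /9065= -6.52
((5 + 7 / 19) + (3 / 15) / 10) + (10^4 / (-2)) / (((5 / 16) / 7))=-106394881 / 950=-111994.61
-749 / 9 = -83.22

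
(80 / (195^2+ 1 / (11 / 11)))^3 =64000 / 6873088635197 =0.00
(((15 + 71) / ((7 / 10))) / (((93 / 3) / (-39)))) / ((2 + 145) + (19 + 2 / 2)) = -33540 / 36239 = -0.93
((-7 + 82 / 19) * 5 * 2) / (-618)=85 / 1957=0.04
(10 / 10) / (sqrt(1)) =1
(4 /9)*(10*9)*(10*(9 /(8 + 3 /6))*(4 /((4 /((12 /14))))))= 43200 /119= 363.03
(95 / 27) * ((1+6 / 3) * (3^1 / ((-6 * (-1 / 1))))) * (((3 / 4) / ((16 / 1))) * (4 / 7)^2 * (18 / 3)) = 0.48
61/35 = 1.74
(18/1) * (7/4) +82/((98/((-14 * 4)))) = -215/14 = -15.36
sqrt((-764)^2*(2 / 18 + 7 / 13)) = 615.75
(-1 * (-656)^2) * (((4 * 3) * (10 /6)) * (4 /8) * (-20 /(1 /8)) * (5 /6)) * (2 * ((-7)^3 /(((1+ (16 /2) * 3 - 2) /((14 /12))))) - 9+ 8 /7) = -35463129088000 /1449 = -24474209170.46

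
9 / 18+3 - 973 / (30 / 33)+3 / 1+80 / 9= -47471 / 45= -1054.91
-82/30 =-41/15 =-2.73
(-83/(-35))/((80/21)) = 249/400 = 0.62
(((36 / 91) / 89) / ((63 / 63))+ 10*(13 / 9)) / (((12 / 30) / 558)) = 20156.20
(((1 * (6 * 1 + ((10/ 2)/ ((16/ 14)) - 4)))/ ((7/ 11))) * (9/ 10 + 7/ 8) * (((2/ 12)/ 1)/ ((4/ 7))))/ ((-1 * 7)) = -13277/ 17920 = -0.74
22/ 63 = 0.35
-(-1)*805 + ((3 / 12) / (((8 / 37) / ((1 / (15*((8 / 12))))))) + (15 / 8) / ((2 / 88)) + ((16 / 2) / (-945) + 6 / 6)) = 53742961 / 60480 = 888.61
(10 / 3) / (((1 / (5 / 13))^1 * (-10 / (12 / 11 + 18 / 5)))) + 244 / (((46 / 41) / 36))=25748318 / 3289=7828.62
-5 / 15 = -1 / 3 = -0.33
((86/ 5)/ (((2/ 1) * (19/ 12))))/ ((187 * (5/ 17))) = 516/ 5225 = 0.10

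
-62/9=-6.89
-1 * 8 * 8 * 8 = -512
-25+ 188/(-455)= -11563/455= -25.41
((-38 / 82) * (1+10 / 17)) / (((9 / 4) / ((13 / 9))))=-988 / 2091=-0.47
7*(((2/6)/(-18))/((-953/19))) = 133/51462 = 0.00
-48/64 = -3/4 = -0.75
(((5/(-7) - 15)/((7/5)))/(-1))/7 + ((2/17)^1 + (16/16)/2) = 25903/11662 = 2.22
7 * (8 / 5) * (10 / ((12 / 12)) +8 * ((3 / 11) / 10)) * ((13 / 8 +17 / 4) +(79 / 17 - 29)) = -2114.68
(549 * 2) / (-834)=-183 / 139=-1.32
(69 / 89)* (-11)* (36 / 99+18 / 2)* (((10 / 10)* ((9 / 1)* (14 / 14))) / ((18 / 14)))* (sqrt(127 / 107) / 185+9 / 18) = -49749 / 178- 49749* sqrt(13589) / 1761755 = -282.78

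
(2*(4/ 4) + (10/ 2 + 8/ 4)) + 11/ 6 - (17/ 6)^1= 8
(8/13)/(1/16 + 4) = 128/845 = 0.15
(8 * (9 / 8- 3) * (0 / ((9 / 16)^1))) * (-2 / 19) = 0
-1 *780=-780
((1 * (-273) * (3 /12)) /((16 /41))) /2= -11193 /128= -87.45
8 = 8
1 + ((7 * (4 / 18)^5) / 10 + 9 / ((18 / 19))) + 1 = 6790859 / 590490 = 11.50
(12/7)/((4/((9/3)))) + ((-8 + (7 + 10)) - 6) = 30/7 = 4.29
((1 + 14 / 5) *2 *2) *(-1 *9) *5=-684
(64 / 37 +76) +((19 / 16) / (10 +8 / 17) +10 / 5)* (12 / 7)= 15002093 / 184408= 81.35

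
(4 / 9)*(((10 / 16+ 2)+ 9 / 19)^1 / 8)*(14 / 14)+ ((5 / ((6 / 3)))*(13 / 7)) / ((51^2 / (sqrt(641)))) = 65*sqrt(641) / 36414+ 157 / 912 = 0.22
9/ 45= 1/ 5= 0.20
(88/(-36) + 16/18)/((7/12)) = -8/3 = -2.67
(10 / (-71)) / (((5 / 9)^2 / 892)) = -144504 / 355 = -407.05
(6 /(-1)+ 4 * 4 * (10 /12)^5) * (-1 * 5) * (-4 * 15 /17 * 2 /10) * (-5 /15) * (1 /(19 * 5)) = -22 /4131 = -0.01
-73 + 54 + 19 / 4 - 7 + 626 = 2419 / 4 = 604.75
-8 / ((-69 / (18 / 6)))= 8 / 23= 0.35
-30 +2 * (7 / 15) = -436 / 15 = -29.07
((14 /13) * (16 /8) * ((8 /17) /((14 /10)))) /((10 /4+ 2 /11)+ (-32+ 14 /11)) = -3520 /136357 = -0.03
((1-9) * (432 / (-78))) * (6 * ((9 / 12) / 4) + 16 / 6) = 168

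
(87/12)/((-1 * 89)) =-29/356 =-0.08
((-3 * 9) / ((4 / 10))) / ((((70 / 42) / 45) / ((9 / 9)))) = -3645 / 2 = -1822.50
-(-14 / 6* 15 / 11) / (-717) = -35 / 7887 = -0.00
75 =75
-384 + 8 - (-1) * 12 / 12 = -375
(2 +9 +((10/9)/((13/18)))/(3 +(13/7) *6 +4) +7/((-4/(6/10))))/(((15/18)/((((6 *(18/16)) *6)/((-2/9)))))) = -724660263/330200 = -2194.61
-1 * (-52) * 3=156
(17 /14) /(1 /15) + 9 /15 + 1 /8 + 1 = 5583 /280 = 19.94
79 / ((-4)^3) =-79 / 64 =-1.23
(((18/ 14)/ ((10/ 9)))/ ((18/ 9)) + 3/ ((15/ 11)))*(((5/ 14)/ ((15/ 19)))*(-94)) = -347377/ 2940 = -118.16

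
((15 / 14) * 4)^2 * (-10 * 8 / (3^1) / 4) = -6000 / 49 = -122.45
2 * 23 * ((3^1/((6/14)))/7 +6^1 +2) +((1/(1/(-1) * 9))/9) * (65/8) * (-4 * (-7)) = 66613/162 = 411.19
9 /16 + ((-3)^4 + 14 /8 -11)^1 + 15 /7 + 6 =9011 /112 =80.46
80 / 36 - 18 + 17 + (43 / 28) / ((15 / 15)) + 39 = 10523 / 252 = 41.76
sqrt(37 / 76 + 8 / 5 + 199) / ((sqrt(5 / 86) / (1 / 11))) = sqrt(124858842) / 2090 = 5.35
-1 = -1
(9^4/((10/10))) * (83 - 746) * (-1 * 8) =34799544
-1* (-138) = 138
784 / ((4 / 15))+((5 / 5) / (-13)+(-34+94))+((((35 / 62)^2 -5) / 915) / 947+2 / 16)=851836361471 / 283940904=3000.05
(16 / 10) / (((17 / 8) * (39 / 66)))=1408 / 1105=1.27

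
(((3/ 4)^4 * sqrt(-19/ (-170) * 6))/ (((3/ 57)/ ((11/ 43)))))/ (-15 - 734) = -16929 * sqrt(4845)/ 700824320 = -0.00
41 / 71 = 0.58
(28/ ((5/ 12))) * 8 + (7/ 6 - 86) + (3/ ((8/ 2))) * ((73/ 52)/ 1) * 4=356443/ 780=456.98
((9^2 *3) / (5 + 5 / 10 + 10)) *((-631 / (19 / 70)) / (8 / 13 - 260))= 23255505 / 165509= 140.51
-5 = -5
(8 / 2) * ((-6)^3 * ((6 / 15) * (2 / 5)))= -3456 / 25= -138.24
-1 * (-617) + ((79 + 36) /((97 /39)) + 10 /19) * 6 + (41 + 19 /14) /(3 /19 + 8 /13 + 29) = 170583982449 /189747908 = 899.00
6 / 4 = 3 / 2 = 1.50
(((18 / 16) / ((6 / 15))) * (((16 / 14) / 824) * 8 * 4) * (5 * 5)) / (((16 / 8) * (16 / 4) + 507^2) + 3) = 225 / 18534026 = 0.00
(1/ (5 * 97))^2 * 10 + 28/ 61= 1317382/ 2869745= 0.46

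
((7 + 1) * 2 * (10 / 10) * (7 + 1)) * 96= 12288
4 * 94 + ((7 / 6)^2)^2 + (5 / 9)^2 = 490097 / 1296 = 378.16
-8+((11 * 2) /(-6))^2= 5.44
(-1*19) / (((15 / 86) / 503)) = -821902 / 15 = -54793.47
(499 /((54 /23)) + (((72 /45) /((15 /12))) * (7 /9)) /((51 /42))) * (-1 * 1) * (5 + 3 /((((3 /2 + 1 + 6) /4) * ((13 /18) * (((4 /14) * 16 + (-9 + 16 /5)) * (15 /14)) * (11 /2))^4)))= -45787503444901351048213 /42904834504808111550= -1067.19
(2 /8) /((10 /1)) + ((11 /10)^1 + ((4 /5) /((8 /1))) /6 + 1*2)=377 /120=3.14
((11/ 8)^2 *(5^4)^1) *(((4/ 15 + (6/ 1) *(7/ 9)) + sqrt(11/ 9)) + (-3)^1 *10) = -28313.44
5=5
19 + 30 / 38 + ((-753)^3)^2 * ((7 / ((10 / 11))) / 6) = 88898192035854564029 / 380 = 233942610620669905.34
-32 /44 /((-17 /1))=8 /187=0.04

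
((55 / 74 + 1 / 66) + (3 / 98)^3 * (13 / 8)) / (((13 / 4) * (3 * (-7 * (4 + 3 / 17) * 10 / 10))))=-118537241419 / 44549710116912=-0.00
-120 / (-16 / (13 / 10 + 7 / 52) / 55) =61545 / 104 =591.78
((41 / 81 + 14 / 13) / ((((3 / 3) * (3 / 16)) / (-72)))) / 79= -213376 / 27729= -7.70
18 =18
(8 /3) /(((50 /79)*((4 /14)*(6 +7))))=1106 /975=1.13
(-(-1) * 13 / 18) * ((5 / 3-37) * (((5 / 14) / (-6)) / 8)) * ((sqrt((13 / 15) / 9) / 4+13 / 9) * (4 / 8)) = 689 * sqrt(195) / 1306368+44785 / 326592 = 0.14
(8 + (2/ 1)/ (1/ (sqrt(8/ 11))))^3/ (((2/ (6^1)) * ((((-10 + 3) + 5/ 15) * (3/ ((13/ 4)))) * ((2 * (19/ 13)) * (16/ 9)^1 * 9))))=-9.53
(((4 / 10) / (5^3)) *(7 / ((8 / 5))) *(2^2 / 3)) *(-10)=-14 / 75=-0.19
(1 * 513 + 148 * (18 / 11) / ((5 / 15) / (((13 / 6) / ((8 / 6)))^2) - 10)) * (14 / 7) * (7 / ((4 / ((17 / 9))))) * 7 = 1244789385 / 55066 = 22605.41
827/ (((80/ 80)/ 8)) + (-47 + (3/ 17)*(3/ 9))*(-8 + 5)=114866/ 17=6756.82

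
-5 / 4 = -1.25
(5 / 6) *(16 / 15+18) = 15.89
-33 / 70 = -0.47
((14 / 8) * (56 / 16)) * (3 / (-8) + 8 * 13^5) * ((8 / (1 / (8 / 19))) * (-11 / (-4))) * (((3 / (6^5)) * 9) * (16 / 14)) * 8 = 96301667 / 18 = 5350092.61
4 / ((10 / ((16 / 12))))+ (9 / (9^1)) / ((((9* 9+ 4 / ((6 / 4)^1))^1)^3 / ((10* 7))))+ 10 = 2498522008 / 237198765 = 10.53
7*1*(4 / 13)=28 / 13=2.15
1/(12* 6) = 1/72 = 0.01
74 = 74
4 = 4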